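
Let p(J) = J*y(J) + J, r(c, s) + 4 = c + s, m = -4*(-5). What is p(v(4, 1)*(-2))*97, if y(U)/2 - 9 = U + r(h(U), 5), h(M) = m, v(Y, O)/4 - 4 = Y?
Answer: 415936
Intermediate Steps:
v(Y, O) = 16 + 4*Y
m = 20
h(M) = 20
r(c, s) = -4 + c + s (r(c, s) = -4 + (c + s) = -4 + c + s)
y(U) = 60 + 2*U (y(U) = 18 + 2*(U + (-4 + 20 + 5)) = 18 + 2*(U + 21) = 18 + 2*(21 + U) = 18 + (42 + 2*U) = 60 + 2*U)
p(J) = J + J*(60 + 2*J) (p(J) = J*(60 + 2*J) + J = J + J*(60 + 2*J))
p(v(4, 1)*(-2))*97 = (((16 + 4*4)*(-2))*(61 + 2*((16 + 4*4)*(-2))))*97 = (((16 + 16)*(-2))*(61 + 2*((16 + 16)*(-2))))*97 = ((32*(-2))*(61 + 2*(32*(-2))))*97 = -64*(61 + 2*(-64))*97 = -64*(61 - 128)*97 = -64*(-67)*97 = 4288*97 = 415936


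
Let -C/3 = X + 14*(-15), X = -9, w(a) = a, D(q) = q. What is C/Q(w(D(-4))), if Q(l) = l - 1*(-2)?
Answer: -657/2 ≈ -328.50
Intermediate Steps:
Q(l) = 2 + l (Q(l) = l + 2 = 2 + l)
C = 657 (C = -3*(-9 + 14*(-15)) = -3*(-9 - 210) = -3*(-219) = 657)
C/Q(w(D(-4))) = 657/(2 - 4) = 657/(-2) = 657*(-½) = -657/2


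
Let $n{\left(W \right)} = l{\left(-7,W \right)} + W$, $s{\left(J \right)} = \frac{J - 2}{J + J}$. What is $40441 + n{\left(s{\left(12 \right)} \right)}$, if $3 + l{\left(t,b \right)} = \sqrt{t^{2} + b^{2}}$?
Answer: $\frac{485261}{12} + \frac{\sqrt{7081}}{12} \approx 40445.0$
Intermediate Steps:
$l{\left(t,b \right)} = -3 + \sqrt{b^{2} + t^{2}}$ ($l{\left(t,b \right)} = -3 + \sqrt{t^{2} + b^{2}} = -3 + \sqrt{b^{2} + t^{2}}$)
$s{\left(J \right)} = \frac{-2 + J}{2 J}$
$n{\left(W \right)} = -3 + W + \sqrt{49 + W^{2}}$ ($n{\left(W \right)} = \left(-3 + \sqrt{W^{2} + \left(-7\right)^{2}}\right) + W = \left(-3 + \sqrt{W^{2} + 49}\right) + W = \left(-3 + \sqrt{49 + W^{2}}\right) + W = -3 + W + \sqrt{49 + W^{2}}$)
$40441 + n{\left(s{\left(12 \right)} \right)} = 40441 + \left(-3 + \frac{-2 + 12}{2 \cdot 12} + \sqrt{49 + \left(\frac{-2 + 12}{2 \cdot 12}\right)^{2}}\right) = 40441 + \left(-3 + \frac{1}{2} \cdot \frac{1}{12} \cdot 10 + \sqrt{49 + \left(\frac{1}{2} \cdot \frac{1}{12} \cdot 10\right)^{2}}\right) = 40441 + \left(-3 + \frac{5}{12} + \sqrt{49 + \left(\frac{5}{12}\right)^{2}}\right) = 40441 + \left(-3 + \frac{5}{12} + \sqrt{49 + \frac{25}{144}}\right) = 40441 + \left(-3 + \frac{5}{12} + \sqrt{\frac{7081}{144}}\right) = 40441 + \left(-3 + \frac{5}{12} + \frac{\sqrt{7081}}{12}\right) = 40441 - \left(\frac{31}{12} - \frac{\sqrt{7081}}{12}\right) = \frac{485261}{12} + \frac{\sqrt{7081}}{12}$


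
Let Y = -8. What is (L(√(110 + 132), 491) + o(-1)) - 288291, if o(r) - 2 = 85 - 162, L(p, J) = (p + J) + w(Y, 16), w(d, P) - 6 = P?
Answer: -287853 + 11*√2 ≈ -2.8784e+5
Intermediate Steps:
w(d, P) = 6 + P
L(p, J) = 22 + J + p (L(p, J) = (p + J) + (6 + 16) = (J + p) + 22 = 22 + J + p)
o(r) = -75 (o(r) = 2 + (85 - 162) = 2 - 77 = -75)
(L(√(110 + 132), 491) + o(-1)) - 288291 = ((22 + 491 + √(110 + 132)) - 75) - 288291 = ((22 + 491 + √242) - 75) - 288291 = ((22 + 491 + 11*√2) - 75) - 288291 = ((513 + 11*√2) - 75) - 288291 = (438 + 11*√2) - 288291 = -287853 + 11*√2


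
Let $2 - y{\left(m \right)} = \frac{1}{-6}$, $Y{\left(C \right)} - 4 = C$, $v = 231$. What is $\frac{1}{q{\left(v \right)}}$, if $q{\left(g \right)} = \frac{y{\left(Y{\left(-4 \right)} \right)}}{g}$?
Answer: $\frac{1386}{13} \approx 106.62$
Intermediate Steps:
$Y{\left(C \right)} = 4 + C$
$y{\left(m \right)} = \frac{13}{6}$ ($y{\left(m \right)} = 2 - \frac{1}{-6} = 2 - - \frac{1}{6} = 2 + \frac{1}{6} = \frac{13}{6}$)
$q{\left(g \right)} = \frac{13}{6 g}$
$\frac{1}{q{\left(v \right)}} = \frac{1}{\frac{13}{6} \cdot \frac{1}{231}} = \frac{1}{\frac{13}{1386}} = \frac{1386}{13}$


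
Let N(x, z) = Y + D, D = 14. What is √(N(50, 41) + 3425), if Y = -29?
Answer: √3410 ≈ 58.395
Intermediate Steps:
N(x, z) = -15 (N(x, z) = -29 + 14 = -15)
√(N(50, 41) + 3425) = √(-15 + 3425) = √3410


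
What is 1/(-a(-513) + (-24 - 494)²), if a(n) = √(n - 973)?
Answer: 134162/35998885231 + I*√1486/71997770462 ≈ 3.7268e-6 + 5.3541e-10*I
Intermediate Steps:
a(n) = √(-973 + n)
1/(-a(-513) + (-24 - 494)²) = 1/(-√(-973 - 513) + (-24 - 494)²) = 1/(-√(-1486) + (-518)²) = 1/(-I*√1486 + 268324) = 1/(268324 - I*√1486)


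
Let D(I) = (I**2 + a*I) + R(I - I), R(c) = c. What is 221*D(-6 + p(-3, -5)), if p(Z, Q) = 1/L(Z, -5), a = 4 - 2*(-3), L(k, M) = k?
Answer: -46189/9 ≈ -5132.1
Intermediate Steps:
a = 10 (a = 4 + 6 = 10)
p(Z, Q) = 1/Z
D(I) = I**2 + 10*I (D(I) = (I**2 + 10*I) + (I - I) = (I**2 + 10*I) + 0 = I**2 + 10*I)
221*D(-6 + p(-3, -5)) = 221*((-6 + 1/(-3))*(10 + (-6 + 1/(-3)))) = 221*((-6 - 1/3)*(10 + (-6 - 1/3))) = 221*(-19*(10 - 19/3)/3) = 221*(-19/3*11/3) = 221*(-209/9) = -46189/9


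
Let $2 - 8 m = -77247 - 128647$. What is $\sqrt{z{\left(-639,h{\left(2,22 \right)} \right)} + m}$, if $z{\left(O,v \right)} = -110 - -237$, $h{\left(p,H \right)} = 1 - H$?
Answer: $2 \sqrt{6466} \approx 160.82$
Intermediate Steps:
$m = 25737$ ($m = \frac{1}{4} - \frac{-77247 - 128647}{8} = \frac{1}{4} - - \frac{102947}{4} = \frac{1}{4} + \frac{102947}{4} = 25737$)
$z{\left(O,v \right)} = 127$ ($z{\left(O,v \right)} = -110 + 237 = 127$)
$\sqrt{z{\left(-639,h{\left(2,22 \right)} \right)} + m} = \sqrt{127 + 25737} = \sqrt{25864} = 2 \sqrt{6466}$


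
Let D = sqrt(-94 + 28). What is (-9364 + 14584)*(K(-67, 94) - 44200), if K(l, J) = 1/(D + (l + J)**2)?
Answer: 5220*(-44200*sqrt(66) + 32221799*I)/(sqrt(66) - 729*I) ≈ -2.3072e+8 - 0.080078*I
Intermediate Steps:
D = I*sqrt(66) (D = sqrt(-66) = I*sqrt(66) ≈ 8.124*I)
K(l, J) = 1/((J + l)**2 + I*sqrt(66)) (K(l, J) = 1/(I*sqrt(66) + (l + J)**2) = 1/(I*sqrt(66) + (J + l)**2) = 1/((J + l)**2 + I*sqrt(66)))
(-9364 + 14584)*(K(-67, 94) - 44200) = (-9364 + 14584)*(1/((94 - 67)**2 + I*sqrt(66)) - 44200) = 5220*(1/(27**2 + I*sqrt(66)) - 44200) = 5220*(1/(729 + I*sqrt(66)) - 44200) = 5220*(-44200 + 1/(729 + I*sqrt(66))) = -230724000 + 5220/(729 + I*sqrt(66))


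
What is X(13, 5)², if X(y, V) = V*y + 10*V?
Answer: 13225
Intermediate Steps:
X(y, V) = 10*V + V*y
X(13, 5)² = (5*(10 + 13))² = (5*23)² = 115² = 13225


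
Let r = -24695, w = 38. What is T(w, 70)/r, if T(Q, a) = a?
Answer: -14/4939 ≈ -0.0028346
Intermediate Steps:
T(w, 70)/r = 70/(-24695) = 70*(-1/24695) = -14/4939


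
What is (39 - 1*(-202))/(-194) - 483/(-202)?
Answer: 11255/9797 ≈ 1.1488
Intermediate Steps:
(39 - 1*(-202))/(-194) - 483/(-202) = (39 + 202)*(-1/194) - 483*(-1/202) = 241*(-1/194) + 483/202 = -241/194 + 483/202 = 11255/9797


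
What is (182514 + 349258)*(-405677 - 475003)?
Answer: -468320964960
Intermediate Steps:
(182514 + 349258)*(-405677 - 475003) = 531772*(-880680) = -468320964960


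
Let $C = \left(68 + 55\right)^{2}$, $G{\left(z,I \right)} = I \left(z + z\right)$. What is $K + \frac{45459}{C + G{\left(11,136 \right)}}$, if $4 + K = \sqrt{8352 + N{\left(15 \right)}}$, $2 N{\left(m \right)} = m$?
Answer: $- \frac{27025}{18121} + \frac{\sqrt{33438}}{2} \approx 89.939$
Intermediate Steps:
$N{\left(m \right)} = \frac{m}{2}$
$G{\left(z,I \right)} = 2 I z$ ($G{\left(z,I \right)} = I 2 z = 2 I z$)
$C = 15129$ ($C = 123^{2} = 15129$)
$K = -4 + \frac{\sqrt{33438}}{2}$ ($K = -4 + \sqrt{8352 + \frac{1}{2} \cdot 15} = -4 + \sqrt{8352 + \frac{15}{2}} = -4 + \sqrt{\frac{16719}{2}} = -4 + \frac{\sqrt{33438}}{2} \approx 87.43$)
$K + \frac{45459}{C + G{\left(11,136 \right)}} = \left(-4 + \frac{\sqrt{33438}}{2}\right) + \frac{45459}{15129 + 2 \cdot 136 \cdot 11} = \left(-4 + \frac{\sqrt{33438}}{2}\right) + \frac{45459}{15129 + 2992} = \left(-4 + \frac{\sqrt{33438}}{2}\right) + \frac{45459}{18121} = - \frac{27025}{18121} + \frac{\sqrt{33438}}{2}$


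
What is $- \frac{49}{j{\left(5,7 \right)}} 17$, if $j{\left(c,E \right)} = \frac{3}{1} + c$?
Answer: $- \frac{833}{8} \approx -104.13$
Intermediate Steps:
$j{\left(c,E \right)} = 3 + c$ ($j{\left(c,E \right)} = 3 \cdot 1 + c = 3 + c$)
$- \frac{49}{j{\left(5,7 \right)}} 17 = - \frac{49}{3 + 5} \cdot 17 = - \frac{49}{8} \cdot 17 = \left(-49\right) \frac{1}{8} \cdot 17 = \left(- \frac{49}{8}\right) 17 = - \frac{833}{8}$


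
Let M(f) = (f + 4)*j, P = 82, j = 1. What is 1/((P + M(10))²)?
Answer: 1/9216 ≈ 0.00010851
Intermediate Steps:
M(f) = 4 + f (M(f) = (f + 4)*1 = (4 + f)*1 = 4 + f)
1/((P + M(10))²) = 1/((82 + (4 + 10))²) = 1/((82 + 14)²) = 1/(96²) = 1/9216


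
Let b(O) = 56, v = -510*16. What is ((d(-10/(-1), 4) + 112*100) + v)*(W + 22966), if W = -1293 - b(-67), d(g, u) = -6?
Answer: 65585978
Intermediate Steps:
v = -8160
W = -1349 (W = -1293 - 1*56 = -1293 - 56 = -1349)
((d(-10/(-1), 4) + 112*100) + v)*(W + 22966) = ((-6 + 112*100) - 8160)*(-1349 + 22966) = ((-6 + 11200) - 8160)*21617 = (11194 - 8160)*21617 = 3034*21617 = 65585978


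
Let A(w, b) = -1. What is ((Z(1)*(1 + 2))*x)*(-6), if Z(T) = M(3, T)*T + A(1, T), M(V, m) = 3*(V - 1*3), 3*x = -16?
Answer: -96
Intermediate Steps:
x = -16/3 (x = (⅓)*(-16) = -16/3 ≈ -5.3333)
M(V, m) = -9 + 3*V (M(V, m) = 3*(V - 3) = 3*(-3 + V) = -9 + 3*V)
Z(T) = -1 (Z(T) = (-9 + 3*3)*T - 1 = (-9 + 9)*T - 1 = 0*T - 1 = 0 - 1 = -1)
((Z(1)*(1 + 2))*x)*(-6) = (-(1 + 2)*(-16/3))*(-6) = (-1*3*(-16/3))*(-6) = -3*(-16/3)*(-6) = 16*(-6) = -96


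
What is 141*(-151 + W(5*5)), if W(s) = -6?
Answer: -22137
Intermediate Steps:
141*(-151 + W(5*5)) = 141*(-151 - 6) = 141*(-157) = -22137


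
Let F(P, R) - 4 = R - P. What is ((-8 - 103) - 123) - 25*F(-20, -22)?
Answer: -284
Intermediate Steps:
F(P, R) = 4 + R - P (F(P, R) = 4 + (R - P) = 4 + R - P)
((-8 - 103) - 123) - 25*F(-20, -22) = ((-8 - 103) - 123) - 25*(4 - 22 - 1*(-20)) = (-111 - 123) - 25*(4 - 22 + 20) = -234 - 25*2 = -234 - 50 = -284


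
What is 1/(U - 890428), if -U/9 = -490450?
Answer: 1/3523622 ≈ 2.8380e-7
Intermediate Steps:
U = 4414050 (U = -9*(-490450) = 4414050)
1/(U - 890428) = 1/(4414050 - 890428) = 1/3523622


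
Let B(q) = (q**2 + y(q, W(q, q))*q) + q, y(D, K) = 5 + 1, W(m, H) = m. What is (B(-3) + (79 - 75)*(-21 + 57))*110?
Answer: 14520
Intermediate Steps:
y(D, K) = 6
B(q) = q**2 + 7*q (B(q) = (q**2 + 6*q) + q = q**2 + 7*q)
(B(-3) + (79 - 75)*(-21 + 57))*110 = (-3*(7 - 3) + (79 - 75)*(-21 + 57))*110 = (-3*4 + 4*36)*110 = (-12 + 144)*110 = 132*110 = 14520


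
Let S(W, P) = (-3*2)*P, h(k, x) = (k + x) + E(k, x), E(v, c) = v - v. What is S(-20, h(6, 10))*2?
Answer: -192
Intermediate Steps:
E(v, c) = 0
h(k, x) = k + x (h(k, x) = (k + x) + 0 = k + x)
S(W, P) = -6*P
S(-20, h(6, 10))*2 = -6*(6 + 10)*2 = -6*16*2 = -96*2 = -192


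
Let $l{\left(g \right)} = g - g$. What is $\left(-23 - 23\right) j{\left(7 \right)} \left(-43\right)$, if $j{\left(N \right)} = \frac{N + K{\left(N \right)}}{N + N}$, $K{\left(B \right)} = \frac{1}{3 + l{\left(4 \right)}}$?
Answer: $\frac{21758}{21} \approx 1036.1$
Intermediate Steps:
$l{\left(g \right)} = 0$
$K{\left(B \right)} = \frac{1}{3}$ ($K{\left(B \right)} = \frac{1}{3 + 0} = \frac{1}{3}$)
$j{\left(N \right)} = \frac{\frac{1}{3} + N}{2 N}$ ($j{\left(N \right)} = \frac{N + \frac{1}{3}}{N + N} = \frac{\frac{1}{3} + N}{2 N}$)
$\left(-23 - 23\right) j{\left(7 \right)} \left(-43\right) = \left(-23 - 23\right) \frac{1 + 3 \cdot 7}{6 \cdot 7} \left(-43\right) = - 46 \cdot \frac{1}{6} \cdot \frac{1}{7} \left(1 + 21\right) \left(-43\right) = - 46 \cdot \frac{1}{6} \cdot \frac{1}{7} \cdot 22 \left(-43\right) = \left(-46\right) \frac{11}{21} \left(-43\right) = \left(- \frac{506}{21}\right) \left(-43\right) = \frac{21758}{21}$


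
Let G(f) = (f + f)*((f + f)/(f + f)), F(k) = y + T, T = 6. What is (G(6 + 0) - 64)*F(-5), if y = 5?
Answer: -572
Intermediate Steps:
F(k) = 11 (F(k) = 5 + 6 = 11)
G(f) = 2*f (G(f) = (2*f)*((2*f)/((2*f))) = (2*f)*((2*f)*(1/(2*f))) = (2*f)*1 = 2*f)
(G(6 + 0) - 64)*F(-5) = (2*(6 + 0) - 64)*11 = (2*6 - 64)*11 = (12 - 64)*11 = -52*11 = -572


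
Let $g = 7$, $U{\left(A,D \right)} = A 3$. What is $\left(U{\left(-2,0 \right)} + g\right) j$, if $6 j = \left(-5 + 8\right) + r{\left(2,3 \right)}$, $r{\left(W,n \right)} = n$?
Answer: $1$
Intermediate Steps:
$U{\left(A,D \right)} = 3 A$
$j = 1$ ($j = \frac{\left(-5 + 8\right) + 3}{6} = \frac{3 + 3}{6} = \frac{1}{6} \cdot 6 = 1$)
$\left(U{\left(-2,0 \right)} + g\right) j = \left(3 \left(-2\right) + 7\right) 1 = \left(-6 + 7\right) 1 = 1 \cdot 1 = 1$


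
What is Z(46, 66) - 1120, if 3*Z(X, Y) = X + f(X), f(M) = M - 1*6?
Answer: -3274/3 ≈ -1091.3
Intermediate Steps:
f(M) = -6 + M (f(M) = M - 6 = -6 + M)
Z(X, Y) = -2 + 2*X/3 (Z(X, Y) = (X + (-6 + X))/3 = (-6 + 2*X)/3 = -2 + 2*X/3)
Z(46, 66) - 1120 = (-2 + (⅔)*46) - 1120 = (-2 + 92/3) - 1120 = 86/3 - 1120 = -3274/3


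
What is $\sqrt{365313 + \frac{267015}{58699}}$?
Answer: $\frac{\sqrt{1258728137102598}}{58699} \approx 604.42$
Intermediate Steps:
$\sqrt{365313 + \frac{267015}{58699}} = \sqrt{\frac{21443774802}{58699}} = \frac{\sqrt{1258728137102598}}{58699}$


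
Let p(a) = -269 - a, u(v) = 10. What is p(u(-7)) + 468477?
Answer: 468198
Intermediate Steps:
p(u(-7)) + 468477 = (-269 - 1*10) + 468477 = (-269 - 10) + 468477 = -279 + 468477 = 468198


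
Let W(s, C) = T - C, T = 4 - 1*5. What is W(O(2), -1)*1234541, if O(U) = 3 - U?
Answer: 0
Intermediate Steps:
T = -1 (T = 4 - 5 = -1)
W(s, C) = -1 - C
W(O(2), -1)*1234541 = (-1 - 1*(-1))*1234541 = (-1 + 1)*1234541 = 0*1234541 = 0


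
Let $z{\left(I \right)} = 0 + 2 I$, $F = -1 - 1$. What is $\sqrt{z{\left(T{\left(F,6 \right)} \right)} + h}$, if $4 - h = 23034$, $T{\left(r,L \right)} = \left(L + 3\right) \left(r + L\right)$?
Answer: $i \sqrt{22958} \approx 151.52 i$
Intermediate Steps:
$F = -2$ ($F = -1 - 1 = -2$)
$T{\left(r,L \right)} = \left(3 + L\right) \left(L + r\right)$
$h = -23030$ ($h = 4 - 23034 = -23030$)
$z{\left(I \right)} = 2 I$
$\sqrt{z{\left(T{\left(F,6 \right)} \right)} + h} = \sqrt{2 \left(6^{2} + 3 \cdot 6 + 3 \left(-2\right) + 6 \left(-2\right)\right) - 23030} = \sqrt{2 \left(36 + 18 - 6 - 12\right) - 23030} = \sqrt{2 \cdot 36 - 23030} = \sqrt{72 - 23030} = \sqrt{-22958} = i \sqrt{22958}$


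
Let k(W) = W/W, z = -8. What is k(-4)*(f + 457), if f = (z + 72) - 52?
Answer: 469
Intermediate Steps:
f = 12 (f = (-8 + 72) - 52 = 64 - 52 = 12)
k(W) = 1
k(-4)*(f + 457) = 1*(12 + 457) = 1*469 = 469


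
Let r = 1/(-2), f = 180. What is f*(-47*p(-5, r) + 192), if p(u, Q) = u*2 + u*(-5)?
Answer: -92340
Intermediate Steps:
r = -½ ≈ -0.50000
p(u, Q) = -3*u (p(u, Q) = 2*u - 5*u = -3*u)
f*(-47*p(-5, r) + 192) = 180*(-(-141)*(-5) + 192) = 180*(-47*15 + 192) = 180*(-705 + 192) = 180*(-513) = -92340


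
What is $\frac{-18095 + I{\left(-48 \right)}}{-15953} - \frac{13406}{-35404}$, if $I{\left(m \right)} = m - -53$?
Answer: $\frac{8059663}{5328302} \approx 1.5126$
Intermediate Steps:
$I{\left(m \right)} = 53 + m$ ($I{\left(m \right)} = m + 53 = 53 + m$)
$\frac{-18095 + I{\left(-48 \right)}}{-15953} - \frac{13406}{-35404} = \frac{-18095 + \left(53 - 48\right)}{-15953} - \frac{13406}{-35404} = \left(-18095 + 5\right) \left(- \frac{1}{15953}\right) - - \frac{6703}{17702} = \left(-18090\right) \left(- \frac{1}{15953}\right) + \frac{6703}{17702} = \frac{18090}{15953} + \frac{6703}{17702} = \frac{8059663}{5328302}$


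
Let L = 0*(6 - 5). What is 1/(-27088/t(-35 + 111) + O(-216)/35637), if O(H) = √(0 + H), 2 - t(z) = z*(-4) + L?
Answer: -36551748227589/3235665869315099 - 278075511*I*√6/12942663477260396 ≈ -0.011297 - 5.2628e-8*I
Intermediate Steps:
L = 0 (L = 0*1 = 0)
t(z) = 2 + 4*z (t(z) = 2 - (z*(-4) + 0) = 2 - (-4*z + 0) = 2 - (-4)*z = 2 + 4*z)
O(H) = √H
1/(-27088/t(-35 + 111) + O(-216)/35637) = 1/(-27088/(2 + 4*(-35 + 111)) + √(-216)/35637) = 1/(-27088/(2 + 4*76) + (6*I*√6)*(1/35637)) = 1/(-27088/(2 + 304) + 2*I*√6/11879) = 1/(-27088/306 + 2*I*√6/11879) = 1/(-27088*1/306 + 2*I*√6/11879) = 1/(-13544/153 + 2*I*√6/11879)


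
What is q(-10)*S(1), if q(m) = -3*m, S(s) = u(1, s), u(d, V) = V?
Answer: 30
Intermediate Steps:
S(s) = s
q(-10)*S(1) = -3*(-10)*1 = 30*1 = 30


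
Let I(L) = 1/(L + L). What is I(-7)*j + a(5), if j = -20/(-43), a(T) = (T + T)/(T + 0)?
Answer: 592/301 ≈ 1.9668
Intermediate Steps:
a(T) = 2 (a(T) = (2*T)/T = 2)
I(L) = 1/(2*L)
j = 20/43 (j = -20*(-1/43) = 20/43 ≈ 0.46512)
I(-7)*j + a(5) = ((1/2)/(-7))*(20/43) + 2 = ((1/2)*(-1/7))*(20/43) + 2 = -1/14*20/43 + 2 = -10/301 + 2 = 592/301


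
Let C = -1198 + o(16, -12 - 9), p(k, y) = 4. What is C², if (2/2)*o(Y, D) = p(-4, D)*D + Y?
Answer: 1602756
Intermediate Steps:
o(Y, D) = Y + 4*D (o(Y, D) = 4*D + Y = Y + 4*D)
C = -1266 (C = -1198 + (16 + 4*(-12 - 9)) = -1198 + (16 + 4*(-21)) = -1198 + (16 - 84) = -1198 - 68 = -1266)
C² = (-1266)² = 1602756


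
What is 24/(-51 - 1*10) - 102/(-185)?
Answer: 1782/11285 ≈ 0.15791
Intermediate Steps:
24/(-51 - 1*10) - 102/(-185) = 24/(-51 - 10) - 102*(-1/185) = 24/(-61) + 102/185 = 24*(-1/61) + 102/185 = -24/61 + 102/185 = 1782/11285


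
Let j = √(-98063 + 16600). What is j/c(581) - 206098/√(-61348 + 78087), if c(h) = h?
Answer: -206098*√16739/16739 + I*√81463/581 ≈ -1593.0 + 0.49125*I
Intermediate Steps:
j = I*√81463 (j = √(-81463) = I*√81463 ≈ 285.42*I)
j/c(581) - 206098/√(-61348 + 78087) = (I*√81463)/581 - 206098/√(-61348 + 78087) = (I*√81463)*(1/581) - 206098*√16739/16739 = I*√81463/581 - 206098*√16739/16739 = -206098*√16739/16739 + I*√81463/581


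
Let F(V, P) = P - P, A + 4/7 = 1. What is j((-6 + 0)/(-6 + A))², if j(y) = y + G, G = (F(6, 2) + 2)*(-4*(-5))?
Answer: 285156/169 ≈ 1687.3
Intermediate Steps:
A = 3/7 (A = -4/7 + 1 = 3/7 ≈ 0.42857)
F(V, P) = 0
G = 40 (G = (0 + 2)*(-4*(-5)) = 2*20 = 40)
j(y) = 40 + y (j(y) = y + 40 = 40 + y)
j((-6 + 0)/(-6 + A))² = (40 + (-6 + 0)/(-6 + 3/7))² = (40 - 6/(-39/7))² = (40 - 6*(-7/39))² = (40 + 14/13)² = (534/13)² = 285156/169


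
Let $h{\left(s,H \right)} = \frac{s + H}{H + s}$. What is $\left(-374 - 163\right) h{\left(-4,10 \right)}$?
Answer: $-537$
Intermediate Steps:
$h{\left(s,H \right)} = 1$ ($h{\left(s,H \right)} = \frac{H + s}{H + s} = 1$)
$\left(-374 - 163\right) h{\left(-4,10 \right)} = \left(-374 - 163\right) 1 = \left(-537\right) 1 = -537$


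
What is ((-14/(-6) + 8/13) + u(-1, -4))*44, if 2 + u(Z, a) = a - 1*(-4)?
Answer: 1628/39 ≈ 41.744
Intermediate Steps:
u(Z, a) = 2 + a (u(Z, a) = -2 + (a - 1*(-4)) = -2 + (a + 4) = -2 + (4 + a) = 2 + a)
((-14/(-6) + 8/13) + u(-1, -4))*44 = ((-14/(-6) + 8/13) + (2 - 4))*44 = ((-14*(-1/6) + 8*(1/13)) - 2)*44 = ((7/3 + 8/13) - 2)*44 = (115/39 - 2)*44 = (37/39)*44 = 1628/39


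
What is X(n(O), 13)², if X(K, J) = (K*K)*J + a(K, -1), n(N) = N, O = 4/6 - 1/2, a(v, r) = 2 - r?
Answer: 14641/1296 ≈ 11.297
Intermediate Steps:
O = ⅙ (O = 4*(⅙) - 1*½ = ⅔ - ½ = ⅙ ≈ 0.16667)
X(K, J) = 3 + J*K² (X(K, J) = (K*K)*J + (2 - 1*(-1)) = K²*J + (2 + 1) = J*K² + 3 = 3 + J*K²)
X(n(O), 13)² = (3 + 13*(⅙)²)² = (3 + 13*(1/36))² = (3 + 13/36)² = (121/36)² = 14641/1296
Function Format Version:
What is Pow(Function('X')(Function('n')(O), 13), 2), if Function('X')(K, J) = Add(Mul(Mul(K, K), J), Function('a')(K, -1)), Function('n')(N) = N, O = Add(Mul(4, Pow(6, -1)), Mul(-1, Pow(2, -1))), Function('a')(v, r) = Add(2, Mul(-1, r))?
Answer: Rational(14641, 1296) ≈ 11.297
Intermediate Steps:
O = Rational(1, 6) (O = Add(Mul(4, Rational(1, 6)), Mul(-1, Rational(1, 2))) = Add(Rational(2, 3), Rational(-1, 2)) = Rational(1, 6) ≈ 0.16667)
Function('X')(K, J) = Add(3, Mul(J, Pow(K, 2))) (Function('X')(K, J) = Add(Mul(Mul(K, K), J), Add(2, Mul(-1, -1))) = Add(Mul(Pow(K, 2), J), Add(2, 1)) = Add(Mul(J, Pow(K, 2)), 3) = Add(3, Mul(J, Pow(K, 2))))
Pow(Function('X')(Function('n')(O), 13), 2) = Pow(Add(3, Mul(13, Pow(Rational(1, 6), 2))), 2) = Pow(Add(3, Mul(13, Rational(1, 36))), 2) = Pow(Add(3, Rational(13, 36)), 2) = Pow(Rational(121, 36), 2) = Rational(14641, 1296)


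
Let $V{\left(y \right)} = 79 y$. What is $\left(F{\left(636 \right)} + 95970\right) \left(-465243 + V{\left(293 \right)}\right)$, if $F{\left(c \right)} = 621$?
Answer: $-42702494736$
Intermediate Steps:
$\left(F{\left(636 \right)} + 95970\right) \left(-465243 + V{\left(293 \right)}\right) = \left(621 + 95970\right) \left(-465243 + 79 \cdot 293\right) = 96591 \left(-465243 + 23147\right) = 96591 \left(-442096\right) = -42702494736$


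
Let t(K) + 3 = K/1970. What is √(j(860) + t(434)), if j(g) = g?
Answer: 3*√92410730/985 ≈ 29.278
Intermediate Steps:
t(K) = -3 + K/1970
√(j(860) + t(434)) = √(860 + (-3 + (1/1970)*434)) = √(860 + (-3 + 217/985)) = √(860 - 2738/985) = √(844362/985) = 3*√92410730/985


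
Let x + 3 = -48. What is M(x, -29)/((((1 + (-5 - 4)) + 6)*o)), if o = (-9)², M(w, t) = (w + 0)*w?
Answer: -289/18 ≈ -16.056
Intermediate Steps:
x = -51 (x = -3 - 48 = -51)
M(w, t) = w² (M(w, t) = w*w = w²)
o = 81
M(x, -29)/((((1 + (-5 - 4)) + 6)*o)) = (-51)²/((((1 + (-5 - 4)) + 6)*81)) = 2601/((((1 - 9) + 6)*81)) = 2601/(((-8 + 6)*81)) = 2601/((-2*81)) = 2601/(-162) = 2601*(-1/162) = -289/18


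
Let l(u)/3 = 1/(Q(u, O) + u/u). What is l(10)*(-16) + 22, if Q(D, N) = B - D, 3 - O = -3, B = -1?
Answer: 134/5 ≈ 26.800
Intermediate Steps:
O = 6 (O = 3 - 1*(-3) = 3 + 3 = 6)
Q(D, N) = -1 - D
l(u) = -3/u (l(u) = 3/((-1 - u) + u/u) = 3/((-1 - u) + 1) = 3/((-u)) = 3*(-1/u) = -3/u)
l(10)*(-16) + 22 = -3/10*(-16) + 22 = 24/5 + 22 = 134/5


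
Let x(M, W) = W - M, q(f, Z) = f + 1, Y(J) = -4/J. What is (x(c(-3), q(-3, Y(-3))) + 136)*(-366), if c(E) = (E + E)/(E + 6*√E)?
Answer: -636840/13 + 1464*I*√3/13 ≈ -48988.0 + 195.06*I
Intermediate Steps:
q(f, Z) = 1 + f
c(E) = 2*E/(E + 6*√E) (c(E) = (2*E)/(E + 6*√E) = 2*E/(E + 6*√E))
(x(c(-3), q(-3, Y(-3))) + 136)*(-366) = (((1 - 3) - 2*(-3)/(-3 + 6*√(-3))) + 136)*(-366) = ((-2 - 2*(-3)/(-3 + 6*(I*√3))) + 136)*(-366) = ((-2 - 2*(-3)/(-3 + 6*I*√3)) + 136)*(-366) = ((-2 - (-6)/(-3 + 6*I*√3)) + 136)*(-366) = ((-2 + 6/(-3 + 6*I*√3)) + 136)*(-366) = (134 + 6/(-3 + 6*I*√3))*(-366) = -49044 - 2196/(-3 + 6*I*√3)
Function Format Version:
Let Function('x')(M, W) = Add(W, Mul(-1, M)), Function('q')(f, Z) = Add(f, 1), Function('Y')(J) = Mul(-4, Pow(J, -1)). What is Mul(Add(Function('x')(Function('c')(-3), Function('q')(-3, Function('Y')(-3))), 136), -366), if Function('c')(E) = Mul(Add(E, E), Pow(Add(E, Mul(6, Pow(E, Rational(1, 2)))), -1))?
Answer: Add(Rational(-636840, 13), Mul(Rational(1464, 13), I, Pow(3, Rational(1, 2)))) ≈ Add(-48988., Mul(195.06, I))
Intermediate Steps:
Function('q')(f, Z) = Add(1, f)
Function('c')(E) = Mul(2, E, Pow(Add(E, Mul(6, Pow(E, Rational(1, 2)))), -1)) (Function('c')(E) = Mul(Mul(2, E), Pow(Add(E, Mul(6, Pow(E, Rational(1, 2)))), -1)) = Mul(2, E, Pow(Add(E, Mul(6, Pow(E, Rational(1, 2)))), -1)))
Mul(Add(Function('x')(Function('c')(-3), Function('q')(-3, Function('Y')(-3))), 136), -366) = Mul(Add(Add(Add(1, -3), Mul(-1, Mul(2, -3, Pow(Add(-3, Mul(6, Pow(-3, Rational(1, 2)))), -1)))), 136), -366) = Mul(Add(Add(-2, Mul(-1, Mul(2, -3, Pow(Add(-3, Mul(6, Mul(I, Pow(3, Rational(1, 2))))), -1)))), 136), -366) = Mul(Add(Add(-2, Mul(-1, Mul(2, -3, Pow(Add(-3, Mul(6, I, Pow(3, Rational(1, 2)))), -1)))), 136), -366) = Mul(Add(Add(-2, Mul(-1, Mul(-6, Pow(Add(-3, Mul(6, I, Pow(3, Rational(1, 2)))), -1)))), 136), -366) = Mul(Add(Add(-2, Mul(6, Pow(Add(-3, Mul(6, I, Pow(3, Rational(1, 2)))), -1))), 136), -366) = Mul(Add(134, Mul(6, Pow(Add(-3, Mul(6, I, Pow(3, Rational(1, 2)))), -1))), -366) = Add(-49044, Mul(-2196, Pow(Add(-3, Mul(6, I, Pow(3, Rational(1, 2)))), -1)))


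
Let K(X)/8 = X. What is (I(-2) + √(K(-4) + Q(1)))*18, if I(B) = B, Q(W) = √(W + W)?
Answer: -36 + 18*I*√(32 - √2) ≈ -36.0 + 99.548*I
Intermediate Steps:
Q(W) = √2*√W (Q(W) = √(2*W) = √2*√W)
K(X) = 8*X
(I(-2) + √(K(-4) + Q(1)))*18 = (-2 + √(8*(-4) + √2*√1))*18 = (-2 + √(-32 + √2*1))*18 = (-2 + √(-32 + √2))*18 = -36 + 18*√(-32 + √2)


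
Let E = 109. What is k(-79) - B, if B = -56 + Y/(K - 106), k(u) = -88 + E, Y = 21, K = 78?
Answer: 311/4 ≈ 77.750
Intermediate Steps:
k(u) = 21 (k(u) = -88 + 109 = 21)
B = -227/4 (B = -56 + 21/(78 - 106) = -56 + 21/(-28) = -56 + 21*(-1/28) = -56 - ¾ = -227/4 ≈ -56.750)
k(-79) - B = 21 - 1*(-227/4) = 21 + 227/4 = 311/4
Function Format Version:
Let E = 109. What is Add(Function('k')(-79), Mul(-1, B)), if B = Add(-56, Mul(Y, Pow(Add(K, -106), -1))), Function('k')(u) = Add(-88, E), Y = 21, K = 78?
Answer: Rational(311, 4) ≈ 77.750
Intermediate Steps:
Function('k')(u) = 21 (Function('k')(u) = Add(-88, 109) = 21)
B = Rational(-227, 4) (B = Add(-56, Mul(21, Pow(Add(78, -106), -1))) = Add(-56, Mul(21, Pow(-28, -1))) = Add(-56, Mul(21, Rational(-1, 28))) = Add(-56, Rational(-3, 4)) = Rational(-227, 4) ≈ -56.750)
Add(Function('k')(-79), Mul(-1, B)) = Add(21, Mul(-1, Rational(-227, 4))) = Add(21, Rational(227, 4)) = Rational(311, 4)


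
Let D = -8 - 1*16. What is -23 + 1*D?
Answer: -47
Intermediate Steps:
D = -24 (D = -8 - 16 = -24)
-23 + 1*D = -23 + 1*(-24) = -23 - 24 = -47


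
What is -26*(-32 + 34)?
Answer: -52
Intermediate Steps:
-26*(-32 + 34) = -26*2 = -52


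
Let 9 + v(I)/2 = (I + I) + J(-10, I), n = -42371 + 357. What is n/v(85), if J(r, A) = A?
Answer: -21007/246 ≈ -85.394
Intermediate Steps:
n = -42014
v(I) = -18 + 6*I (v(I) = -18 + 2*((I + I) + I) = -18 + 2*(2*I + I) = -18 + 2*(3*I) = -18 + 6*I)
n/v(85) = -42014/(-18 + 6*85) = -42014/(-18 + 510) = -42014/492 = -42014*1/492 = -21007/246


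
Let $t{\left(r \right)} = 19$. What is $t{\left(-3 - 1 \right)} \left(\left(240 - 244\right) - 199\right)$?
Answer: $-3857$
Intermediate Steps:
$t{\left(-3 - 1 \right)} \left(\left(240 - 244\right) - 199\right) = 19 \left(\left(240 - 244\right) - 199\right) = 19 \left(-4 - 199\right) = 19 \left(-203\right) = -3857$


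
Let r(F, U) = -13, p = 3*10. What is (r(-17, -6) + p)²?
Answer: 289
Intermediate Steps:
p = 30
(r(-17, -6) + p)² = (-13 + 30)² = 17² = 289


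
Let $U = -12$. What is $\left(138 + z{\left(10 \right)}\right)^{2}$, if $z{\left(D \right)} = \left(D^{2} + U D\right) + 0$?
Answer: $13924$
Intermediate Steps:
$z{\left(D \right)} = D^{2} - 12 D$ ($z{\left(D \right)} = \left(D^{2} - 12 D\right) + 0 = D^{2} - 12 D$)
$\left(138 + z{\left(10 \right)}\right)^{2} = \left(138 + 10 \left(-12 + 10\right)\right)^{2} = \left(138 + 10 \left(-2\right)\right)^{2} = \left(138 - 20\right)^{2} = 118^{2} = 13924$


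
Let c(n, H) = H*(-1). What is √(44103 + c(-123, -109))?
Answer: 2*√11053 ≈ 210.27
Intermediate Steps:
c(n, H) = -H
√(44103 + c(-123, -109)) = √(44103 - 1*(-109)) = √(44103 + 109) = √44212 = 2*√11053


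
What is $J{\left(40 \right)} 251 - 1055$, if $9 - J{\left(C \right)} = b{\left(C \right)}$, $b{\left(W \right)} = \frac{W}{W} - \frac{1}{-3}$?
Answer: $\frac{2608}{3} \approx 869.33$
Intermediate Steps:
$b{\left(W \right)} = \frac{4}{3}$ ($b{\left(W \right)} = 1 - - \frac{1}{3} = 1 + \frac{1}{3} = \frac{4}{3}$)
$J{\left(C \right)} = \frac{23}{3}$ ($J{\left(C \right)} = 9 - \frac{4}{3} = \frac{23}{3}$)
$J{\left(40 \right)} 251 - 1055 = \frac{23}{3} \cdot 251 - 1055 = \frac{5773}{3} - 1055 = \frac{2608}{3}$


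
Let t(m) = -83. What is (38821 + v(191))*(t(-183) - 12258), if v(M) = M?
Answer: -481447092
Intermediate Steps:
(38821 + v(191))*(t(-183) - 12258) = (38821 + 191)*(-83 - 12258) = 39012*(-12341) = -481447092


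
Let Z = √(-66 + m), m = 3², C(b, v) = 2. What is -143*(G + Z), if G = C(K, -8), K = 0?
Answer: -286 - 143*I*√57 ≈ -286.0 - 1079.6*I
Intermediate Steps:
m = 9
G = 2
Z = I*√57 (Z = √(-66 + 9) = √(-57) = I*√57 ≈ 7.5498*I)
-143*(G + Z) = -143*(2 + I*√57) = -286 - 143*I*√57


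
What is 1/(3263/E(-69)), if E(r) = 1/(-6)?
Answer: -1/19578 ≈ -5.1078e-5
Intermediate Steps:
E(r) = -1/6
1/(3263/E(-69)) = 1/(3263/(-1/6)) = 1/(3263*(-6)) = 1/(-19578) = -1/19578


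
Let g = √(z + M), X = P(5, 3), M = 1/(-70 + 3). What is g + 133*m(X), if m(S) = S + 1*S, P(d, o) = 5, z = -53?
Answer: 1330 + 4*I*√14874/67 ≈ 1330.0 + 7.2811*I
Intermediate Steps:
M = -1/67 (M = 1/(-67) = -1/67 ≈ -0.014925)
X = 5
m(S) = 2*S (m(S) = S + S = 2*S)
g = 4*I*√14874/67 (g = √(-53 - 1/67) = √(-3552/67) = 4*I*√14874/67 ≈ 7.2811*I)
g + 133*m(X) = 4*I*√14874/67 + 133*(2*5) = 4*I*√14874/67 + 133*10 = 4*I*√14874/67 + 1330 = 1330 + 4*I*√14874/67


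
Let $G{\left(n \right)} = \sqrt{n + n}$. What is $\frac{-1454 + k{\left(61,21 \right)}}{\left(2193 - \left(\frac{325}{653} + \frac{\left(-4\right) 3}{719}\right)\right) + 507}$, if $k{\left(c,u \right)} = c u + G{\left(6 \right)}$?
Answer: $- \frac{81224711}{1267443061} + \frac{939014 \sqrt{3}}{1267443061} \approx -0.062802$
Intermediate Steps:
$G{\left(n \right)} = \sqrt{2} \sqrt{n}$ ($G{\left(n \right)} = \sqrt{2 n} = \sqrt{2} \sqrt{n}$)
$k{\left(c,u \right)} = 2 \sqrt{3} + c u$ ($k{\left(c,u \right)} = c u + \sqrt{2} \sqrt{6} = c u + 2 \sqrt{3} = 2 \sqrt{3} + c u$)
$\frac{-1454 + k{\left(61,21 \right)}}{\left(2193 - \left(\frac{325}{653} + \frac{\left(-4\right) 3}{719}\right)\right) + 507} = \frac{-1454 + \left(2 \sqrt{3} + 61 \cdot 21\right)}{\left(2193 - \left(\frac{325}{653} + \frac{\left(-4\right) 3}{719}\right)\right) + 507} = \frac{-1454 + \left(2 \sqrt{3} + 1281\right)}{\left(2193 - \left(325 \cdot \frac{1}{653} - \frac{12}{719}\right)\right) + 507} = \frac{-1454 + \left(1281 + 2 \sqrt{3}\right)}{\left(2193 - \left(\frac{325}{653} - \frac{12}{719}\right)\right) + 507} = \frac{-173 + 2 \sqrt{3}}{\left(2193 - \frac{225839}{469507}\right) + 507} = \frac{-173 + 2 \sqrt{3}}{\frac{1029403012}{469507} + 507} = \frac{-173 + 2 \sqrt{3}}{\frac{1267443061}{469507}} = \left(-173 + 2 \sqrt{3}\right) \frac{469507}{1267443061} = - \frac{81224711}{1267443061} + \frac{939014 \sqrt{3}}{1267443061}$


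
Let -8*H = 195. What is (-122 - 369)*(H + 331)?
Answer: -1204423/8 ≈ -1.5055e+5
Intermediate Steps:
H = -195/8 (H = -⅛*195 = -195/8 ≈ -24.375)
(-122 - 369)*(H + 331) = (-122 - 369)*(-195/8 + 331) = -491*2453/8 = -1204423/8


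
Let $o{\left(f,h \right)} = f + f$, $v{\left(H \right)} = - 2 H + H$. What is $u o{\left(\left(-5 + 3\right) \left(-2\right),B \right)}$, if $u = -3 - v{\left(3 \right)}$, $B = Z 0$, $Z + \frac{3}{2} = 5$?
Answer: $0$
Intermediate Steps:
$Z = \frac{7}{2}$ ($Z = - \frac{3}{2} + 5 = \frac{7}{2} \approx 3.5$)
$v{\left(H \right)} = - H$
$B = 0$ ($B = \frac{7}{2} \cdot 0 = 0$)
$u = 0$ ($u = -3 - \left(-1\right) 3 = -3 - -3 = -3 + 3 = 0$)
$o{\left(f,h \right)} = 2 f$
$u o{\left(\left(-5 + 3\right) \left(-2\right),B \right)} = 0 \cdot 2 \left(-5 + 3\right) \left(-2\right) = 0 \cdot 2 \left(\left(-2\right) \left(-2\right)\right) = 0 \cdot 2 \cdot 4 = 0 \cdot 8 = 0$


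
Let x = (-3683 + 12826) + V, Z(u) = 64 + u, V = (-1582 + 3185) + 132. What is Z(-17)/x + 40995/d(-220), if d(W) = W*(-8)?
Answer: 44602633/1914528 ≈ 23.297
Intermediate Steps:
d(W) = -8*W
V = 1735 (V = 1603 + 132 = 1735)
x = 10878 (x = (-3683 + 12826) + 1735 = 9143 + 1735 = 10878)
Z(-17)/x + 40995/d(-220) = (64 - 17)/10878 + 40995/((-8*(-220))) = 47*(1/10878) + 40995/1760 = 47/10878 + 40995*(1/1760) = 47/10878 + 8199/352 = 44602633/1914528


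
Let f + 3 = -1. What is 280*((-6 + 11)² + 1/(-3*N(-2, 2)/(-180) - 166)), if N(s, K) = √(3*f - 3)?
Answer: 46282931800/6613441 - 1120*I*√15/6613441 ≈ 6998.3 - 0.0006559*I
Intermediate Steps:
f = -4 (f = -3 - 1 = -4)
N(s, K) = I*√15 (N(s, K) = √(3*(-4) - 3) = √(-12 - 3) = √(-15) = I*√15)
280*((-6 + 11)² + 1/(-3*N(-2, 2)/(-180) - 166)) = 280*((-6 + 11)² + 1/(-3*I*√15/(-180) - 166)) = 280*(5² + 1/(-3*I*√15*(-1/180) - 166)) = 280*(25 + 1/(I*√15/60 - 166)) = 280*(25 + 1/(-166 + I*√15/60)) = 7000 + 280/(-166 + I*√15/60)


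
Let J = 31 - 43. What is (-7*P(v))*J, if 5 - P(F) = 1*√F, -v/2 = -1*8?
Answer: 84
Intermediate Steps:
J = -12
v = 16 (v = -(-2)*8 = -2*(-8) = 16)
P(F) = 5 - √F
(-7*P(v))*J = -7*(5 - √16)*(-12) = -7*(5 - 1*4)*(-12) = -7*(5 - 4)*(-12) = -7*1*(-12) = -7*(-12) = 84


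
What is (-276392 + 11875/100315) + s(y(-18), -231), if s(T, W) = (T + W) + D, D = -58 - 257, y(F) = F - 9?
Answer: -5556746420/20063 ≈ -2.7697e+5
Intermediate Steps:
y(F) = -9 + F
D = -315
s(T, W) = -315 + T + W (s(T, W) = (T + W) - 315 = -315 + T + W)
(-276392 + 11875/100315) + s(y(-18), -231) = (-276392 + 11875/100315) + (-315 + (-9 - 18) - 231) = (-276392 + 11875*(1/100315)) + (-315 - 27 - 231) = (-276392 + 2375/20063) - 573 = -5545250321/20063 - 573 = -5556746420/20063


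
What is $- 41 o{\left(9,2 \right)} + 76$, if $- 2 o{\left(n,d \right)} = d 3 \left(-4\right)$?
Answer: $-416$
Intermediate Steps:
$o{\left(n,d \right)} = 6 d$ ($o{\left(n,d \right)} = - \frac{d 3 \left(-4\right)}{2} = - \frac{3 d \left(-4\right)}{2} = - \frac{\left(-12\right) d}{2} = 6 d$)
$- 41 o{\left(9,2 \right)} + 76 = - 41 \cdot 6 \cdot 2 + 76 = \left(-41\right) 12 + 76 = -492 + 76 = -416$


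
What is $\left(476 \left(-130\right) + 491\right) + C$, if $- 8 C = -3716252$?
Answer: $\frac{806285}{2} \approx 4.0314 \cdot 10^{5}$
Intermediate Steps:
$C = \frac{929063}{2}$ ($C = \left(- \frac{1}{8}\right) \left(-3716252\right) = \frac{929063}{2} \approx 4.6453 \cdot 10^{5}$)
$\left(476 \left(-130\right) + 491\right) + C = \left(476 \left(-130\right) + 491\right) + \frac{929063}{2} = \left(-61880 + 491\right) + \frac{929063}{2} = -61389 + \frac{929063}{2} = \frac{806285}{2}$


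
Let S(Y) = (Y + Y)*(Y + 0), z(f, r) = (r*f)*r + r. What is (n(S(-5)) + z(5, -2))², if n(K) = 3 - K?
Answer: 841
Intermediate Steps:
z(f, r) = r + f*r² (z(f, r) = (f*r)*r + r = f*r² + r = r + f*r²)
S(Y) = 2*Y² (S(Y) = (2*Y)*Y = 2*Y²)
(n(S(-5)) + z(5, -2))² = ((3 - 2*(-5)²) - 2*(1 + 5*(-2)))² = ((3 - 2*25) - 2*(1 - 10))² = ((3 - 1*50) - 2*(-9))² = ((3 - 50) + 18)² = (-47 + 18)² = (-29)² = 841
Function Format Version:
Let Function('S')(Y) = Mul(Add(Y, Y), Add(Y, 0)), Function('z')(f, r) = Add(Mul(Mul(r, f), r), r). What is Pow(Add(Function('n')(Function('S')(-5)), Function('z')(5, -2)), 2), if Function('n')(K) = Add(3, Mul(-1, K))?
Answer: 841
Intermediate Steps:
Function('z')(f, r) = Add(r, Mul(f, Pow(r, 2))) (Function('z')(f, r) = Add(Mul(Mul(f, r), r), r) = Add(Mul(f, Pow(r, 2)), r) = Add(r, Mul(f, Pow(r, 2))))
Function('S')(Y) = Mul(2, Pow(Y, 2)) (Function('S')(Y) = Mul(Mul(2, Y), Y) = Mul(2, Pow(Y, 2)))
Pow(Add(Function('n')(Function('S')(-5)), Function('z')(5, -2)), 2) = Pow(Add(Add(3, Mul(-1, Mul(2, Pow(-5, 2)))), Mul(-2, Add(1, Mul(5, -2)))), 2) = Pow(Add(Add(3, Mul(-1, Mul(2, 25))), Mul(-2, Add(1, -10))), 2) = Pow(Add(Add(3, Mul(-1, 50)), Mul(-2, -9)), 2) = Pow(Add(Add(3, -50), 18), 2) = Pow(Add(-47, 18), 2) = Pow(-29, 2) = 841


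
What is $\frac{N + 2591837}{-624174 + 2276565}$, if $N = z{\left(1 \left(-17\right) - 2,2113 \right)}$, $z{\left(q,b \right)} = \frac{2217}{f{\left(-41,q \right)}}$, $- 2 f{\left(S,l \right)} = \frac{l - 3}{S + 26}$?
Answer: $\frac{28476952}{18176301} \approx 1.5667$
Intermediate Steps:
$f{\left(S,l \right)} = - \frac{-3 + l}{2 \left(26 + S\right)}$ ($f{\left(S,l \right)} = - \frac{\left(l - 3\right) \frac{1}{S + 26}}{2} = - \frac{\left(-3 + l\right) \frac{1}{26 + S}}{2} = - \frac{\frac{1}{26 + S} \left(-3 + l\right)}{2} = - \frac{-3 + l}{2 \left(26 + S\right)}$)
$z{\left(q,b \right)} = \frac{2217}{- \frac{1}{10} + \frac{q}{30}}$ ($z{\left(q,b \right)} = \frac{2217}{\frac{1}{2} \frac{1}{26 - 41} \left(3 - q\right)} = \frac{2217}{\frac{1}{2} \frac{1}{-15} \left(3 - q\right)} = \frac{2217}{\frac{1}{2} \left(- \frac{1}{15}\right) \left(3 - q\right)} = \frac{2217}{- \frac{1}{10} + \frac{q}{30}}$)
$N = - \frac{33255}{11}$ ($N = \frac{66510}{-3 + \left(1 \left(-17\right) - 2\right)} = \frac{66510}{-3 - 19} = \frac{66510}{-22} = 66510 \left(- \frac{1}{22}\right) = - \frac{33255}{11} \approx -3023.2$)
$\frac{N + 2591837}{-624174 + 2276565} = \frac{- \frac{33255}{11} + 2591837}{-624174 + 2276565} = \frac{28476952}{11 \cdot 1652391} = \frac{28476952}{11} \cdot \frac{1}{1652391} = \frac{28476952}{18176301}$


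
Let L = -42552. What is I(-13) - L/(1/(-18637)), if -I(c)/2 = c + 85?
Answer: -793041768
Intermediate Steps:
I(c) = -170 - 2*c (I(c) = -2*(c + 85) = -2*(85 + c) = -170 - 2*c)
I(-13) - L/(1/(-18637)) = (-170 - 2*(-13)) - (-42552)/(1/(-18637)) = (-170 + 26) - (-42552)/(-1/18637) = -144 - (-42552)*(-18637) = -144 - 1*793041624 = -144 - 793041624 = -793041768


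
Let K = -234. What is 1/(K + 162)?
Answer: -1/72 ≈ -0.013889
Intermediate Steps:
1/(K + 162) = 1/(-234 + 162) = 1/(-72) = -1/72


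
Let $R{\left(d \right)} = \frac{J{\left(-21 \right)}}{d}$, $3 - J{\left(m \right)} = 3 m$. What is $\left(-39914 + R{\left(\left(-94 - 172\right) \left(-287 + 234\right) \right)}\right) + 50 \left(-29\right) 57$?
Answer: $- \frac{863953603}{7049} \approx -1.2256 \cdot 10^{5}$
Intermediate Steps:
$J{\left(m \right)} = 3 - 3 m$
$R{\left(d \right)} = \frac{66}{d}$ ($R{\left(d \right)} = \frac{3 - -63}{d} = \frac{3 + 63}{d} = \frac{66}{d}$)
$\left(-39914 + R{\left(\left(-94 - 172\right) \left(-287 + 234\right) \right)}\right) + 50 \left(-29\right) 57 = \left(-39914 + \frac{66}{\left(-94 - 172\right) \left(-287 + 234\right)}\right) + 50 \left(-29\right) 57 = \left(-39914 + \frac{66}{\left(-266\right) \left(-53\right)}\right) - 82650 = \left(-39914 + \frac{66}{14098}\right) - 82650 = \left(-39914 + 66 \cdot \frac{1}{14098}\right) - 82650 = \left(-39914 + \frac{33}{7049}\right) - 82650 = - \frac{281353753}{7049} - 82650 = - \frac{863953603}{7049}$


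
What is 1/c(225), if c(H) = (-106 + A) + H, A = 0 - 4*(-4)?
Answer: 1/135 ≈ 0.0074074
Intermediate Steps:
A = 16 (A = 0 + 16 = 16)
c(H) = -90 + H (c(H) = (-106 + 16) + H = -90 + H)
1/c(225) = 1/(-90 + 225) = 1/135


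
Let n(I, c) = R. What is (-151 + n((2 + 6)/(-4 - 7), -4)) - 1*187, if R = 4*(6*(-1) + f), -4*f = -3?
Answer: -359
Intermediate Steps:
f = ¾ (f = -¼*(-3) = ¾ ≈ 0.75000)
R = -21 (R = 4*(6*(-1) + ¾) = 4*(-6 + ¾) = 4*(-21/4) = -21)
n(I, c) = -21
(-151 + n((2 + 6)/(-4 - 7), -4)) - 1*187 = (-151 - 21) - 1*187 = -172 - 187 = -359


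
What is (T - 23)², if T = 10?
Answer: 169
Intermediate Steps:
(T - 23)² = (10 - 23)² = (-13)² = 169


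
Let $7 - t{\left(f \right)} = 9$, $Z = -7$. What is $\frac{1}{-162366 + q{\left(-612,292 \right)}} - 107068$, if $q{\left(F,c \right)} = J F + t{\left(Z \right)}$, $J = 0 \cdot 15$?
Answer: $- \frac{17384417025}{162368} \approx -1.0707 \cdot 10^{5}$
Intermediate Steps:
$J = 0$
$t{\left(f \right)} = -2$ ($t{\left(f \right)} = 7 - 9 = -2$)
$q{\left(F,c \right)} = -2$ ($q{\left(F,c \right)} = 0 F - 2 = 0 - 2 = -2$)
$\frac{1}{-162366 + q{\left(-612,292 \right)}} - 107068 = \frac{1}{-162366 - 2} - 107068 = \frac{1}{-162368} - 107068 = - \frac{1}{162368} - 107068 = - \frac{17384417025}{162368}$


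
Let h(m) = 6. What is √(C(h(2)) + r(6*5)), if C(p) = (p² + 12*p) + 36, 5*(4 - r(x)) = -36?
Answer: 2*√970/5 ≈ 12.458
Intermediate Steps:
r(x) = 56/5 (r(x) = 4 - ⅕*(-36) = 4 + 36/5 = 56/5)
C(p) = 36 + p² + 12*p
√(C(h(2)) + r(6*5)) = √((36 + 6² + 12*6) + 56/5) = √((36 + 36 + 72) + 56/5) = √(144 + 56/5) = √(776/5) = 2*√970/5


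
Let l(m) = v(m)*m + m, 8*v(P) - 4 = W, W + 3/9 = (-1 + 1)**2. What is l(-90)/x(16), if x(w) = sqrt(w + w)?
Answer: -525*sqrt(2)/32 ≈ -23.202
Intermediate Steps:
x(w) = sqrt(2)*sqrt(w) (x(w) = sqrt(2*w) = sqrt(2)*sqrt(w))
W = -1/3 (W = -1/3 + (-1 + 1)**2 = -1/3 + 0**2 = -1/3 + 0 = -1/3 ≈ -0.33333)
v(P) = 11/24 (v(P) = 1/2 + (1/8)*(-1/3) = 1/2 - 1/24 = 11/24)
l(m) = 35*m/24 (l(m) = 11*m/24 + m = 35*m/24)
l(-90)/x(16) = ((35/24)*(-90))/((sqrt(2)*sqrt(16))) = -525*sqrt(2)/8/4 = -525*sqrt(2)/32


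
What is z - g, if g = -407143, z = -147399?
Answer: 259744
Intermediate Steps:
z - g = -147399 - 1*(-407143) = -147399 + 407143 = 259744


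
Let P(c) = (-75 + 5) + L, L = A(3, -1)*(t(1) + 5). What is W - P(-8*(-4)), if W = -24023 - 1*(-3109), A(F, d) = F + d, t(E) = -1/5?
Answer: -104268/5 ≈ -20854.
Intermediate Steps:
t(E) = -1/5 (t(E) = -1*1/5 = -1/5)
L = 48/5 (L = (3 - 1)*(-1/5 + 5) = 2*(24/5) = 48/5 ≈ 9.6000)
P(c) = -302/5 (P(c) = (-75 + 5) + 48/5 = -70 + 48/5 = -302/5)
W = -20914 (W = -24023 + 3109 = -20914)
W - P(-8*(-4)) = -20914 - 1*(-302/5) = -20914 + 302/5 = -104268/5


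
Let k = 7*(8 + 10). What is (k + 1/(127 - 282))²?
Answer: 381381841/24025 ≈ 15874.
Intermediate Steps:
k = 126 (k = 7*18 = 126)
(k + 1/(127 - 282))² = (126 + 1/(127 - 282))² = (126 + 1/(-155))² = (126 - 1/155)² = (19529/155)² = 381381841/24025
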